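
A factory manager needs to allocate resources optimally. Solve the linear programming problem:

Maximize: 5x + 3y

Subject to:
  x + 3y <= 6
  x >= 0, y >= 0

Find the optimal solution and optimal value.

The feasible region has vertices at [(0, 0), (6, 0), (0, 2)].
Checking objective 5x + 3y at each vertex:
  (0, 0): 5*0 + 3*0 = 0
  (6, 0): 5*6 + 3*0 = 30
  (0, 2): 5*0 + 3*2 = 6
Maximum is 30 at (6, 0).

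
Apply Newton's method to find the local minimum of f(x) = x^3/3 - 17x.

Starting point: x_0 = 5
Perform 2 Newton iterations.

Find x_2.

f(x) = x^3/3 - 17x
f'(x) = x^2 - 17, f''(x) = 2x
Newton update: x_{n+1} = x_n - (x_n^2 - 17)/(2*x_n)
Step 1: x_0 = 5, f'=8, f''=10, x_1 = 21/5
Step 2: x_1 = 21/5, f'=16/25, f''=42/5, x_2 = 433/105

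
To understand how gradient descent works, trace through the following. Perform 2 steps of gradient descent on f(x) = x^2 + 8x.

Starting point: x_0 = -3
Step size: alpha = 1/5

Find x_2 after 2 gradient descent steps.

f(x) = x^2 + 8x, f'(x) = 2x + (8)
Step 1: f'(-3) = 2, x_1 = -3 - 1/5 * 2 = -17/5
Step 2: f'(-17/5) = 6/5, x_2 = -17/5 - 1/5 * 6/5 = -91/25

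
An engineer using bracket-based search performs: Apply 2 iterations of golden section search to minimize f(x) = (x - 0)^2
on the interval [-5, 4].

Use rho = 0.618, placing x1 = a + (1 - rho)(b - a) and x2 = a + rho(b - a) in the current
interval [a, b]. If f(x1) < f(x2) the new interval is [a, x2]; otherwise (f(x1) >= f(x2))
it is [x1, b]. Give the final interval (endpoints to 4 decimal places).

Golden section search for min of f(x) = (x - 0)^2 on [-5, 4].
Each step: x1 = a + (1 - rho)(b - a), x2 = a + rho(b - a); if f(x1) < f(x2) keep [a, x2], otherwise keep [x1, b].
Step 1: [-5.0000, 4.0000], x1=-1.5620 (f=2.4398), x2=0.5620 (f=0.3158); f(x1) > f(x2) => keep [-1.5620, 4.0000]
Step 2: [-1.5620, 4.0000], x1=0.5627 (f=0.3166), x2=1.8753 (f=3.5168); f(x1) < f(x2) => keep [-1.5620, 1.8753]
Final interval: [-1.5620, 1.8753]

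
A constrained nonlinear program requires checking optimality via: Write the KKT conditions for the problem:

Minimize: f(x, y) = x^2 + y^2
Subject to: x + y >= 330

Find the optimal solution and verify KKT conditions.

KKT conditions for min x^2 + y^2 s.t. x + y >= 330:
Stationarity: 2x = mu, 2y = mu
So x = y = mu/2.
Complementary slackness: mu*(x + y - 330) = 0
Primal feasibility: x + y >= 330; dual feasibility: mu >= 0
If mu = 0 then x = y = 0, but 0 + 0 < 330 is infeasible, so the constraint is active.
Constraint active: x + y = 2*(mu/2) = 330 => mu = 330
x = y = 165, f = 54450
Verify: stationarity 2*165 = 330 = mu; primal 165 + 165 = 330 >= 330; dual mu = 330 >= 0; complementary slackness 330*(330 - 330) = 0. All KKT conditions hold.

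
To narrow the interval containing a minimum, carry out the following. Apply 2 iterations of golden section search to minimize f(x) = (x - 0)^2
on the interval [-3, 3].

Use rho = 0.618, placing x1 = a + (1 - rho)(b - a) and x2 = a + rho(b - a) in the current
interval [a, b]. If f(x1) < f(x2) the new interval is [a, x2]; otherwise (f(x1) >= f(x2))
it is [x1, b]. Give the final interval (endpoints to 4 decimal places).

Golden section search for min of f(x) = (x - 0)^2 on [-3, 3].
Each step: x1 = a + (1 - rho)(b - a), x2 = a + rho(b - a); if f(x1) < f(x2) keep [a, x2], otherwise keep [x1, b].
Step 1: [-3.0000, 3.0000], x1=-0.7080 (f=0.5013), x2=0.7080 (f=0.5013); f(x1) = f(x2) (tie, not '<') => keep [-0.7080, 3.0000]
Step 2: [-0.7080, 3.0000], x1=0.7085 (f=0.5019), x2=1.5835 (f=2.5076); f(x1) < f(x2) => keep [-0.7080, 1.5835]
Final interval: [-0.7080, 1.5835]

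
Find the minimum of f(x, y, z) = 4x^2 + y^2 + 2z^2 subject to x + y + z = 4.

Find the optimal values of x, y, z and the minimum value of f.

Using Lagrange multipliers on f = 4x^2 + y^2 + 2z^2 with constraint x + y + z = 4:
Conditions: 2*4*x = lambda, 2*1*y = lambda, 2*2*z = lambda
So x = lambda/8, y = lambda/2, z = lambda/4
Substituting into constraint: lambda * (7/8) = 4
lambda = 32/7
x = 4/7, y = 16/7, z = 8/7
Minimum value = 64/7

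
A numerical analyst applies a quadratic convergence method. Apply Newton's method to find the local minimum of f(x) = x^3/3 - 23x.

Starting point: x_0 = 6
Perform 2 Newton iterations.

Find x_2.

f(x) = x^3/3 - 23x
f'(x) = x^2 - 23, f''(x) = 2x
Newton update: x_{n+1} = x_n - (x_n^2 - 23)/(2*x_n)
Step 1: x_0 = 6, f'=13, f''=12, x_1 = 59/12
Step 2: x_1 = 59/12, f'=169/144, f''=59/6, x_2 = 6793/1416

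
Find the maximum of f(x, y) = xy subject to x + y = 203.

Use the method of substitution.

Substitute y = 203 - x into f(x,y) = xy:
g(x) = x(203 - x) = 203x - x^2
g'(x) = 203 - 2x = 0  =>  x = 203/2
y = 203 - 203/2 = 203/2
Maximum value = (203/2) * (203/2) = 41209/4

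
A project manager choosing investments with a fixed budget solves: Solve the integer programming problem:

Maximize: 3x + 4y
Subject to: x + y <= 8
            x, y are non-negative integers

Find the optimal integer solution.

Objective: 3x + 4y, constraint: x + y <= 8
Coefficient of y is 4 > coefficient of x is 3, so allocate the entire budget to y.
Optimal: x = 0, y = 8, value = 32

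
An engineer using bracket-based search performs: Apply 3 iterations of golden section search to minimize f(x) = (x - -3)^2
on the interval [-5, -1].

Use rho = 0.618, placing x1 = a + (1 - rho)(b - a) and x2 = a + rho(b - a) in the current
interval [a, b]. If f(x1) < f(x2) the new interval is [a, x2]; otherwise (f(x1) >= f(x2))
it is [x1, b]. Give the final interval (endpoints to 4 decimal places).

Golden section search for min of f(x) = (x - -3)^2 on [-5, -1].
Each step: x1 = a + (1 - rho)(b - a), x2 = a + rho(b - a); if f(x1) < f(x2) keep [a, x2], otherwise keep [x1, b].
Step 1: [-5.0000, -1.0000], x1=-3.4720 (f=0.2228), x2=-2.5280 (f=0.2228); f(x1) = f(x2) (tie, not '<') => keep [-3.4720, -1.0000]
Step 2: [-3.4720, -1.0000], x1=-2.5277 (f=0.2231), x2=-1.9443 (f=1.1145); f(x1) < f(x2) => keep [-3.4720, -1.9443]
Step 3: [-3.4720, -1.9443], x1=-2.8884 (f=0.0125), x2=-2.5279 (f=0.2229); f(x1) < f(x2) => keep [-3.4720, -2.5279]
Final interval: [-3.4720, -2.5279]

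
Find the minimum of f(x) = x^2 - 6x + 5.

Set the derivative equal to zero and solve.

f(x) = x^2 - 6x + 5
f'(x) = 2x + (-6) = 0
x = 6/2 = 3
f(3) = -4
Since f''(x) = 2 > 0, this is a minimum.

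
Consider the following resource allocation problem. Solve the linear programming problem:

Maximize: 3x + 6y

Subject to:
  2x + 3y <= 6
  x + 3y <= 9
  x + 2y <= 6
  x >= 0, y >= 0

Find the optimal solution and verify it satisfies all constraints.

Feasible vertices: (0, 0), (0, 2), (3, 0)
Objective 3x + 6y at each vertex:
  (0, 0): 0
  (0, 2): 12
  (3, 0): 9
Maximum is 12 at (0, 2).
Verify constraints at (x, y) = (0, 2):
  2*0 + 3*2 = 6 <= 6 (active)
  1*0 + 3*2 = 6 <= 9
  1*0 + 2*2 = 4 <= 6
  x = 0 >= 0, y = 2 >= 0. All constraints satisfied.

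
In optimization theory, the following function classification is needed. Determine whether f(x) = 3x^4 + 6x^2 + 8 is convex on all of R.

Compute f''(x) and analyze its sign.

f(x) = 3x^4 + 6x^2 + 8
f'(x) = 12x^3 + 12x
f''(x) = 36x^2 + 12
f''(x) = 36x^2 + 12 >= 12 > 0 for all x
Therefore, f is convex on R.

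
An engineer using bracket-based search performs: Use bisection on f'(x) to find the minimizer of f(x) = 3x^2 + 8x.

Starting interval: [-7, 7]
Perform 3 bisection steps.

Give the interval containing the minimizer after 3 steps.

Finding critical point of f(x) = 3x^2 + 8x using bisection on f'(x) = 6x + 8.
f'(x) = 0 when x = -4/3.
Starting interval: [-7, 7]
Step 1: mid = 0, f'(mid) = 8, new interval = [-7, 0]
Step 2: mid = -7/2, f'(mid) = -13, new interval = [-7/2, 0]
Step 3: mid = -7/4, f'(mid) = -5/2, new interval = [-7/4, 0]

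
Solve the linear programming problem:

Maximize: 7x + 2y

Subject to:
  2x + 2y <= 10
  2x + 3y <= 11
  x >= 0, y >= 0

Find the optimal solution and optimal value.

Feasible vertices: (0, 0), (0, 11/3), (4, 1), (5, 0)
Objective 7x + 2y at each:
  (0, 0): 0
  (0, 11/3): 22/3
  (4, 1): 30
  (5, 0): 35
Maximum is 35 at (5, 0).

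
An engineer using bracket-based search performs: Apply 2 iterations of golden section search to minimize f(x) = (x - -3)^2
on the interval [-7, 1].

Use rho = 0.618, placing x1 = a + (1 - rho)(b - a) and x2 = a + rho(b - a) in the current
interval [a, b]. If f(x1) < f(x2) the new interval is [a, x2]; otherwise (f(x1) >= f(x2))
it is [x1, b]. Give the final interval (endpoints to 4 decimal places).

Golden section search for min of f(x) = (x - -3)^2 on [-7, 1].
Each step: x1 = a + (1 - rho)(b - a), x2 = a + rho(b - a); if f(x1) < f(x2) keep [a, x2], otherwise keep [x1, b].
Step 1: [-7.0000, 1.0000], x1=-3.9440 (f=0.8911), x2=-2.0560 (f=0.8911); f(x1) = f(x2) (tie, not '<') => keep [-3.9440, 1.0000]
Step 2: [-3.9440, 1.0000], x1=-2.0554 (f=0.8923), x2=-0.8886 (f=4.4580); f(x1) < f(x2) => keep [-3.9440, -0.8886]
Final interval: [-3.9440, -0.8886]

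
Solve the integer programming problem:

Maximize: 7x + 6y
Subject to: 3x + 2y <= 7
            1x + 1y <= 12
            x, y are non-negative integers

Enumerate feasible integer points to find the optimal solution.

Constraint 1: 3x + 2y <= 7
Constraint 2: 1x + 1y <= 12
Feasible x range (need y >= 0): 0 <= x <= min(7/3, 12/1) => x in {0, ..., 2}.
Enumerate feasible integer points row by row (the coefficient of y is 6 > 0, so for each x the largest feasible y gives the best value):
  x = 0: y <= min((7 - 3*0)/2, (12 - 1*0)/1) => y in {0, ..., 3}; best 7*0 + 6*3 = 18
  x = 1: y <= min((7 - 3*1)/2, (12 - 1*1)/1) => y in {0, ..., 2}; best 7*1 + 6*2 = 19
  x = 2: y <= min((7 - 3*2)/2, (12 - 1*2)/1) => y in {0}; best 7*2 + 6*0 = 14
The maximum 7x + 6y = 19 is achieved at x = 1, y = 2.
Check: 3*1 + 2*2 = 7 <= 7 and 1*1 + 1*2 = 3 <= 12.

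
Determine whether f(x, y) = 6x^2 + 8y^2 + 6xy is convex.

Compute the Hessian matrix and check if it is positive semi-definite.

f(x,y) = 6x^2 + 8y^2 + 6xy
Hessian H = [[12, 6], [6, 16]]
trace(H) = 28, det(H) = 156
Eigenvalues: (28 +/- sqrt(160)) / 2 = 20.32, 7.675
Since both eigenvalues > 0, f is convex.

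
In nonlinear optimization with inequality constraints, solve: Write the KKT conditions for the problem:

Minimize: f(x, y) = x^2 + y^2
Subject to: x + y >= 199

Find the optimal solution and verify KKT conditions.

KKT conditions for min x^2 + y^2 s.t. x + y >= 199:
Stationarity: 2x = mu, 2y = mu
So x = y = mu/2.
Complementary slackness: mu*(x + y - 199) = 0
Primal feasibility: x + y >= 199; dual feasibility: mu >= 0
If mu = 0 then x = y = 0, but 0 + 0 < 199 is infeasible, so the constraint is active.
Constraint active: x + y = 2*(mu/2) = 199 => mu = 199
x = y = 199/2, f = 39601/2
Verify: stationarity 2*(199/2) = 199 = mu; primal 199/2 + 199/2 = 199 >= 199; dual mu = 199 >= 0; complementary slackness 199*(199 - 199) = 0. All KKT conditions hold.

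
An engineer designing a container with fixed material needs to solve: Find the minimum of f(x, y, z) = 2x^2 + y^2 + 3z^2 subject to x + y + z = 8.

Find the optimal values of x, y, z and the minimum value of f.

Using Lagrange multipliers on f = 2x^2 + y^2 + 3z^2 with constraint x + y + z = 8:
Conditions: 2*2*x = lambda, 2*1*y = lambda, 2*3*z = lambda
So x = lambda/4, y = lambda/2, z = lambda/6
Substituting into constraint: lambda * (11/12) = 8
lambda = 96/11
x = 24/11, y = 48/11, z = 16/11
Minimum value = 384/11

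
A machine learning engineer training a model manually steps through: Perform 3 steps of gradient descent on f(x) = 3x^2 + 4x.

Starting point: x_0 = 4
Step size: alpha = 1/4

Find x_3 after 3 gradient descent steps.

f(x) = 3x^2 + 4x, f'(x) = 6x + (4)
Step 1: f'(4) = 28, x_1 = 4 - 1/4 * 28 = -3
Step 2: f'(-3) = -14, x_2 = -3 - 1/4 * -14 = 1/2
Step 3: f'(1/2) = 7, x_3 = 1/2 - 1/4 * 7 = -5/4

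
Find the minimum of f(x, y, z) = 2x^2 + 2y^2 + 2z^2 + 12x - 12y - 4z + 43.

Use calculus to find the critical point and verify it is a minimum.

f(x,y,z) = 2x^2 + 2y^2 + 2z^2 + 12x - 12y - 4z + 43
df/dx = 4x + (12) = 0 => x = -3
df/dy = 4y + (-12) = 0 => y = 3
df/dz = 4z + (-4) = 0 => z = 1
f(-3,3,1) = 2*(-3)^2 + 2*(3)^2 + 2*(1)^2 + 12*(-3) + -12*(3) + -4*(1) + 43 = 5
Hessian is diagonal with entries 4, 4, 4 > 0, confirmed minimum.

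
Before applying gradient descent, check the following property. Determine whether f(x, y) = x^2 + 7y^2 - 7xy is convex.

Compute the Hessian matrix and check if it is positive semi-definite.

f(x,y) = x^2 + 7y^2 - 7xy
Hessian H = [[2, -7], [-7, 14]]
trace(H) = 16, det(H) = -21
Eigenvalues: (16 +/- sqrt(340)) / 2 = 17.22, -1.22
Since not both eigenvalues positive, f is neither convex nor concave.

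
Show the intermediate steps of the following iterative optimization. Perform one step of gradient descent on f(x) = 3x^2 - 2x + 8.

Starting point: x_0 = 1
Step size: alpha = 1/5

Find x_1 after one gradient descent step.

f(x) = 3x^2 - 2x + 8
f'(x) = 6x - 2
f'(1) = 6*1 + (-2) = 4
x_1 = x_0 - alpha * f'(x_0) = 1 - 1/5 * 4 = 1/5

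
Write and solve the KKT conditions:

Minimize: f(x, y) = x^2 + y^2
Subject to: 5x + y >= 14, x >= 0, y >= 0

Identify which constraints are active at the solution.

KKT conditions for min x^2 + y^2 s.t. 5x + 1y >= 14, x >= 0, y >= 0:
Stationarity: 2x = mu*5 + mu_x, 2y = mu*1 + mu_y, with mu, mu_x, mu_y >= 0
Complementary slackness: mu*(5x + y - 14) = 0, mu_x*x = 0, mu_y*y = 0
(0, 0) is infeasible (5*0 + 1*0 < 14), so if mu = 0 stationarity would force x = mu_x/2 >= 0, y = mu_y/2 >= 0 with mu_x*x = mu_y*y = 0, i.e. x = y = 0: contradiction. Hence mu > 0 and 5x + y = 14 is active.
Try x > 0, y > 0 (so mu_x = mu_y = 0): x = 5*mu/2, y = 1*mu/2
Substitute: 5*(5*mu/2) + 1*(1*mu/2) = 14
  mu*26/2 = 14 => mu = 14/13
x* = 35/13 > 0, y* = 7/13 > 0, consistent with mu_x = mu_y = 0.
f is convex and the constraints are linear, so this KKT point is the global minimum.
f* = 98/13
Active constraints: 5x + y >= 14 (holds with equality, mu = 14/13 > 0); x >= 0 and y >= 0 are inactive (mu_x = mu_y = 0).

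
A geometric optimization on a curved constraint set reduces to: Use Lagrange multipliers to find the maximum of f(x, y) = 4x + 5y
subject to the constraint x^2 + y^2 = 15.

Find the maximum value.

Set up Lagrange conditions: grad f = lambda * grad g
  4 = 2*lambda*x
  5 = 2*lambda*y
From these: x/y = 4/5, so x = 4t, y = 5t for some t.
Substitute into constraint: (4t)^2 + (5t)^2 = 15
  t^2 * 41 = 15
  t = sqrt(15/41)
Maximum = 4*x + 5*y = (4^2 + 5^2)*t = 41 * sqrt(15/41) = sqrt(615)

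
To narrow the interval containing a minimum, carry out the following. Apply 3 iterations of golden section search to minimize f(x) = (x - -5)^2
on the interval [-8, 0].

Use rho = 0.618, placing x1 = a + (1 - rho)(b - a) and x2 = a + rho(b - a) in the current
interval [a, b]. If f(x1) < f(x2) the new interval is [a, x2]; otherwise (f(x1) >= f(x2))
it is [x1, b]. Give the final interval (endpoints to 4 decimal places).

Golden section search for min of f(x) = (x - -5)^2 on [-8, 0].
Each step: x1 = a + (1 - rho)(b - a), x2 = a + rho(b - a); if f(x1) < f(x2) keep [a, x2], otherwise keep [x1, b].
Step 1: [-8.0000, 0.0000], x1=-4.9440 (f=0.0031), x2=-3.0560 (f=3.7791); f(x1) < f(x2) => keep [-8.0000, -3.0560]
Step 2: [-8.0000, -3.0560], x1=-6.1114 (f=1.2352), x2=-4.9446 (f=0.0031); f(x1) > f(x2) => keep [-6.1114, -3.0560]
Step 3: [-6.1114, -3.0560], x1=-4.9442 (f=0.0031), x2=-4.2232 (f=0.6035); f(x1) < f(x2) => keep [-6.1114, -4.2232]
Final interval: [-6.1114, -4.2232]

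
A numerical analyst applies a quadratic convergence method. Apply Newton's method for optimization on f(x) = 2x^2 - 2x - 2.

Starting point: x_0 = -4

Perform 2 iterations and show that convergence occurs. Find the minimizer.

f(x) = 2x^2 - 2x - 2, f'(x) = 4x + (-2), f''(x) = 4
Step 1: f'(-4) = -18, x_1 = -4 - -18/4 = 1/2
Step 2: f'(1/2) = 0, x_2 = 1/2 (converged)
Newton's method converges in 1 step for quadratics.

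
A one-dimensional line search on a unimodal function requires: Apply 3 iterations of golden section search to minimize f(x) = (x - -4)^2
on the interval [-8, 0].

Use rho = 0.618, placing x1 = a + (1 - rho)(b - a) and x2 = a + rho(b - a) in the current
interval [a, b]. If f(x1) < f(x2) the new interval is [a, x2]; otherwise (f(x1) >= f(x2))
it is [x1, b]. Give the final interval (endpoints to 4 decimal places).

Golden section search for min of f(x) = (x - -4)^2 on [-8, 0].
Each step: x1 = a + (1 - rho)(b - a), x2 = a + rho(b - a); if f(x1) < f(x2) keep [a, x2], otherwise keep [x1, b].
Step 1: [-8.0000, 0.0000], x1=-4.9440 (f=0.8911), x2=-3.0560 (f=0.8911); f(x1) = f(x2) (tie, not '<') => keep [-4.9440, 0.0000]
Step 2: [-4.9440, 0.0000], x1=-3.0554 (f=0.8923), x2=-1.8886 (f=4.4580); f(x1) < f(x2) => keep [-4.9440, -1.8886]
Step 3: [-4.9440, -1.8886], x1=-3.7768 (f=0.0498), x2=-3.0558 (f=0.8916); f(x1) < f(x2) => keep [-4.9440, -3.0558]
Final interval: [-4.9440, -3.0558]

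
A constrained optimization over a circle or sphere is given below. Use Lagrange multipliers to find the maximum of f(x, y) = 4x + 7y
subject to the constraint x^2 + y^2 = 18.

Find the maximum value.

Set up Lagrange conditions: grad f = lambda * grad g
  4 = 2*lambda*x
  7 = 2*lambda*y
From these: x/y = 4/7, so x = 4t, y = 7t for some t.
Substitute into constraint: (4t)^2 + (7t)^2 = 18
  t^2 * 65 = 18
  t = sqrt(18/65)
Maximum = 4*x + 7*y = (4^2 + 7^2)*t = 65 * sqrt(18/65) = sqrt(1170)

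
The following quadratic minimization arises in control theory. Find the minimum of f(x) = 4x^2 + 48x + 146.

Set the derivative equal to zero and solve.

f(x) = 4x^2 + 48x + 146
f'(x) = 8x + (48) = 0
x = -48/8 = -6
f(-6) = 2
Since f''(x) = 8 > 0, this is a minimum.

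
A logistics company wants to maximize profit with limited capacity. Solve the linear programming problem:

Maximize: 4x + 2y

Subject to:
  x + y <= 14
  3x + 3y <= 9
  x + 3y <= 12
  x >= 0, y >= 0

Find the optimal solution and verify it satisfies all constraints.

Feasible vertices: (0, 0), (0, 3), (3, 0)
Objective 4x + 2y at each vertex:
  (0, 0): 0
  (0, 3): 6
  (3, 0): 12
Maximum is 12 at (3, 0).
Verify constraints at (x, y) = (3, 0):
  1*3 + 1*0 = 3 <= 14
  3*3 + 3*0 = 9 <= 9 (active)
  1*3 + 3*0 = 3 <= 12
  x = 3 >= 0, y = 0 >= 0. All constraints satisfied.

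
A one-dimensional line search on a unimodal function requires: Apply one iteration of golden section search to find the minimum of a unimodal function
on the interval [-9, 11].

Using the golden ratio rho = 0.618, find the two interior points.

Golden section search on [-9, 11].
Golden ratio rho = 0.618 (approx).
Interior points:
  x_1 = -9 + (1-0.618)*20 = -1.3600
  x_2 = -9 + 0.618*20 = 3.3600
Compare f(x_1) and f(x_2) to determine which subinterval to keep.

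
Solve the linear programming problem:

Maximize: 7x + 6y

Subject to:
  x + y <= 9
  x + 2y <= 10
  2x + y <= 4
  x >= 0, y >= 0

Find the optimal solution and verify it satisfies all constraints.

Feasible vertices: (0, 0), (0, 4), (2, 0)
Objective 7x + 6y at each vertex:
  (0, 0): 0
  (0, 4): 24
  (2, 0): 14
Maximum is 24 at (0, 4).
Verify constraints at (x, y) = (0, 4):
  1*0 + 1*4 = 4 <= 9
  1*0 + 2*4 = 8 <= 10
  2*0 + 1*4 = 4 <= 4 (active)
  x = 0 >= 0, y = 4 >= 0. All constraints satisfied.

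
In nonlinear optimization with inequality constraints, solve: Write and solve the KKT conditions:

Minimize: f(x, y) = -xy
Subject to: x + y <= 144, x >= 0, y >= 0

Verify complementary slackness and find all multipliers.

Problem: min -xy s.t. x + y <= 144 (multiplier lambda), x >= 0 (mu_x), y >= 0 (mu_y)
KKT stationarity: -y + lambda - mu_x = 0, -x + lambda - mu_y = 0, with lambda, mu_x, mu_y >= 0
Complementary slackness: lambda*(x + y - 144) = 0, mu_x*x = 0, mu_y*y = 0
If lambda = 0: y = -mu_x <= 0 and x = -mu_y <= 0 force x = y = 0 with f = 0; but x = y = 72 is feasible with f = -5184 < 0, so this is not the minimum. Hence lambda > 0 and x + y = 144.
Try x > 0, y > 0 (so mu_x = mu_y = 0): y = lambda, x = lambda => x = y = lambda
x + y = 144 => 2*lambda = 144 => lambda = 72
x* = y* = 72 > 0, consistent with mu_x = mu_y = 0.
(Any feasible point with x = 0 or y = 0 has f = 0 > -5184, so the minimum is not on those boundaries.)
min(-xy) = -5184 (i.e. max xy = 5184)
Multipliers: lambda = 72, mu_x = 0, mu_y = 0
Complementary slackness: lambda*(x + y - 144) = 72*(72 + 72 - 144) = 0, mu_x*x = 0*72 = 0, mu_y*y = 0*72 = 0. Satisfied.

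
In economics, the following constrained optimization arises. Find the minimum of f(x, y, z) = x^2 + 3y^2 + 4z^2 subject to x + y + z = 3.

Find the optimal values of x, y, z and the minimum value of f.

Using Lagrange multipliers on f = x^2 + 3y^2 + 4z^2 with constraint x + y + z = 3:
Conditions: 2*1*x = lambda, 2*3*y = lambda, 2*4*z = lambda
So x = lambda/2, y = lambda/6, z = lambda/8
Substituting into constraint: lambda * (19/24) = 3
lambda = 72/19
x = 36/19, y = 12/19, z = 9/19
Minimum value = 108/19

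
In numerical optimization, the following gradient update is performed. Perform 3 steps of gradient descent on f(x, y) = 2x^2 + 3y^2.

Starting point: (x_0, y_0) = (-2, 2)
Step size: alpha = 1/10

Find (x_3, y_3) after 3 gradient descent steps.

f(x,y) = 2x^2 + 3y^2
grad_x = 4x + 0y, grad_y = 6y + 0x
Step 1: grad = (-8, 12), (-6/5, 4/5)
Step 2: grad = (-24/5, 24/5), (-18/25, 8/25)
Step 3: grad = (-72/25, 48/25), (-54/125, 16/125)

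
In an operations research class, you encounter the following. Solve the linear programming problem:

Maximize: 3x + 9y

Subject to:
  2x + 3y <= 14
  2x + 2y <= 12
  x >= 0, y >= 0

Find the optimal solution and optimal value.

Feasible vertices: (0, 0), (0, 14/3), (4, 2), (6, 0)
Objective 3x + 9y at each:
  (0, 0): 0
  (0, 14/3): 42
  (4, 2): 30
  (6, 0): 18
Maximum is 42 at (0, 14/3).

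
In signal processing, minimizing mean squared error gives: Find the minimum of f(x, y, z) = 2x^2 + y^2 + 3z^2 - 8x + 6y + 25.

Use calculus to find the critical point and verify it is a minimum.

f(x,y,z) = 2x^2 + y^2 + 3z^2 - 8x + 6y + 25
df/dx = 4x + (-8) = 0 => x = 2
df/dy = 2y + (6) = 0 => y = -3
df/dz = 6z + (0) = 0 => z = 0
f(2,-3,0) = 2*(2)^2 + 1*(-3)^2 + 3*(0)^2 + -8*(2) + 6*(-3) + 25 = 8
Hessian is diagonal with entries 4, 2, 6 > 0, confirmed minimum.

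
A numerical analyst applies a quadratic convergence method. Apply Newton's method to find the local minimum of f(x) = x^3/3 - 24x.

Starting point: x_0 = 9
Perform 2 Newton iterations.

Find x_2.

f(x) = x^3/3 - 24x
f'(x) = x^2 - 24, f''(x) = 2x
Newton update: x_{n+1} = x_n - (x_n^2 - 24)/(2*x_n)
Step 1: x_0 = 9, f'=57, f''=18, x_1 = 35/6
Step 2: x_1 = 35/6, f'=361/36, f''=35/3, x_2 = 2089/420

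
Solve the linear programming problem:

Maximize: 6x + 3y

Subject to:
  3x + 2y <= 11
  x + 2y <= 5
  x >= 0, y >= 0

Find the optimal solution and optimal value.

Feasible vertices: (0, 0), (0, 5/2), (3, 1), (11/3, 0)
Objective 6x + 3y at each:
  (0, 0): 0
  (0, 5/2): 15/2
  (3, 1): 21
  (11/3, 0): 22
Maximum is 22 at (11/3, 0).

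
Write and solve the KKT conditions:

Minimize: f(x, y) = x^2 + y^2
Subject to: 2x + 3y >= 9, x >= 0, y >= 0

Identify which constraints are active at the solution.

KKT conditions for min x^2 + y^2 s.t. 2x + 3y >= 9, x >= 0, y >= 0:
Stationarity: 2x = mu*2 + mu_x, 2y = mu*3 + mu_y, with mu, mu_x, mu_y >= 0
Complementary slackness: mu*(2x + 3y - 9) = 0, mu_x*x = 0, mu_y*y = 0
(0, 0) is infeasible (2*0 + 3*0 < 9), so if mu = 0 stationarity would force x = mu_x/2 >= 0, y = mu_y/2 >= 0 with mu_x*x = mu_y*y = 0, i.e. x = y = 0: contradiction. Hence mu > 0 and 2x + 3y = 9 is active.
Try x > 0, y > 0 (so mu_x = mu_y = 0): x = 2*mu/2, y = 3*mu/2
Substitute: 2*(2*mu/2) + 3*(3*mu/2) = 9
  mu*13/2 = 9 => mu = 18/13
x* = 18/13 > 0, y* = 27/13 > 0, consistent with mu_x = mu_y = 0.
f is convex and the constraints are linear, so this KKT point is the global minimum.
f* = 81/13
Active constraints: 2x + 3y >= 9 (holds with equality, mu = 18/13 > 0); x >= 0 and y >= 0 are inactive (mu_x = mu_y = 0).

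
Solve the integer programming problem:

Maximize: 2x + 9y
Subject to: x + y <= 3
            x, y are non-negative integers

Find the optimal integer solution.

Objective: 2x + 9y, constraint: x + y <= 3
Coefficient of y is 9 > coefficient of x is 2, so allocate the entire budget to y.
Optimal: x = 0, y = 3, value = 27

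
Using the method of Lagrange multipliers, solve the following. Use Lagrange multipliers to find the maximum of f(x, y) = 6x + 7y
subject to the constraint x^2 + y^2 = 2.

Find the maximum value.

Set up Lagrange conditions: grad f = lambda * grad g
  6 = 2*lambda*x
  7 = 2*lambda*y
From these: x/y = 6/7, so x = 6t, y = 7t for some t.
Substitute into constraint: (6t)^2 + (7t)^2 = 2
  t^2 * 85 = 2
  t = sqrt(2/85)
Maximum = 6*x + 7*y = (6^2 + 7^2)*t = 85 * sqrt(2/85) = sqrt(170)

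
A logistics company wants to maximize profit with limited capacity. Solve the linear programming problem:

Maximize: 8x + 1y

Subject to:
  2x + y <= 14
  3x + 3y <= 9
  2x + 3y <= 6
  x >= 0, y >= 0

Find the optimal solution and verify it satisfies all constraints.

Feasible vertices: (0, 0), (0, 2), (3, 0)
Objective 8x + 1y at each vertex:
  (0, 0): 0
  (0, 2): 2
  (3, 0): 24
Maximum is 24 at (3, 0).
Verify constraints at (x, y) = (3, 0):
  2*3 + 1*0 = 6 <= 14
  3*3 + 3*0 = 9 <= 9 (active)
  2*3 + 3*0 = 6 <= 6 (active)
  x = 3 >= 0, y = 0 >= 0. All constraints satisfied.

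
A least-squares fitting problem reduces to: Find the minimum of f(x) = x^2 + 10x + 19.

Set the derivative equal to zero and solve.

f(x) = x^2 + 10x + 19
f'(x) = 2x + (10) = 0
x = -10/2 = -5
f(-5) = -6
Since f''(x) = 2 > 0, this is a minimum.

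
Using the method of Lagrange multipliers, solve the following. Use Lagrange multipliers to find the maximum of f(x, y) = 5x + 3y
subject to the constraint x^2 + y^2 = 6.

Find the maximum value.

Set up Lagrange conditions: grad f = lambda * grad g
  5 = 2*lambda*x
  3 = 2*lambda*y
From these: x/y = 5/3, so x = 5t, y = 3t for some t.
Substitute into constraint: (5t)^2 + (3t)^2 = 6
  t^2 * 34 = 6
  t = sqrt(6/34)
Maximum = 5*x + 3*y = (5^2 + 3^2)*t = 34 * sqrt(6/34) = sqrt(204)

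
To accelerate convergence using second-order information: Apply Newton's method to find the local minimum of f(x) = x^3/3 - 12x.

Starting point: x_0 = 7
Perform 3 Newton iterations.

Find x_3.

f(x) = x^3/3 - 12x
f'(x) = x^2 - 12, f''(x) = 2x
Newton update: x_{n+1} = x_n - (x_n^2 - 12)/(2*x_n)
Step 1: x_0 = 7, f'=37, f''=14, x_1 = 61/14
Step 2: x_1 = 61/14, f'=1369/196, f''=61/7, x_2 = 6073/1708
Step 3: x_2 = 6073/1708, f'=1874161/2917264, f''=6073/854, x_3 = 71888497/20745368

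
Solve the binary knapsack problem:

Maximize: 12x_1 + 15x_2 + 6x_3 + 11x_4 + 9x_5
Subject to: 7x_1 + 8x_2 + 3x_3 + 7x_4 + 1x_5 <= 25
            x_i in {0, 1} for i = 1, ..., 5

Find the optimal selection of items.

Items: item 1 (v=12, w=7), item 2 (v=15, w=8), item 3 (v=6, w=3), item 4 (v=11, w=7), item 5 (v=9, w=1)
Capacity: 25
Checking all 32 subsets (w = total weight, v = total value):
  {}: w = 0, v = 0
  {1}: w = 7, v = 12
  {2}: w = 8, v = 15
  {3}: w = 3, v = 6
  {4}: w = 7, v = 11
  {5}: w = 1, v = 9
  {1, 2}: w = 15, v = 27
  {1, 3}: w = 10, v = 18
  {1, 4}: w = 14, v = 23
  {1, 5}: w = 8, v = 21
  {2, 3}: w = 11, v = 21
  {2, 4}: w = 15, v = 26
  {2, 5}: w = 9, v = 24
  {3, 4}: w = 10, v = 17
  {3, 5}: w = 4, v = 15
  {4, 5}: w = 8, v = 20
  {1, 2, 3}: w = 18, v = 33
  {1, 2, 4}: w = 22, v = 38
  {1, 2, 5}: w = 16, v = 36
  {1, 3, 4}: w = 17, v = 29
  {1, 3, 5}: w = 11, v = 27
  {1, 4, 5}: w = 15, v = 32
  {2, 3, 4}: w = 18, v = 32
  {2, 3, 5}: w = 12, v = 30
  {2, 4, 5}: w = 16, v = 35
  {3, 4, 5}: w = 11, v = 26
  {1, 2, 3, 4}: w = 25, v = 44
  {1, 2, 3, 5}: w = 19, v = 42
  {1, 2, 4, 5}: w = 23, v = 47
  {1, 3, 4, 5}: w = 18, v = 38
  {2, 3, 4, 5}: w = 19, v = 41
  {1, 2, 3, 4, 5}: w = 26 > 25, infeasible
Best feasible subset: items [1, 2, 4, 5]
Total weight: 23 <= 25, total value: 47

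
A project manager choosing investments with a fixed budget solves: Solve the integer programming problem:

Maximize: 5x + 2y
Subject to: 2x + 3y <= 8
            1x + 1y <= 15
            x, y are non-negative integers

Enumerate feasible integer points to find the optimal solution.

Constraint 1: 2x + 3y <= 8
Constraint 2: 1x + 1y <= 15
Feasible x range (need y >= 0): 0 <= x <= min(8/2, 15/1) => x in {0, ..., 4}.
Enumerate feasible integer points row by row (the coefficient of y is 2 > 0, so for each x the largest feasible y gives the best value):
  x = 0: y <= min((8 - 2*0)/3, (15 - 1*0)/1) => y in {0, ..., 2}; best 5*0 + 2*2 = 4
  x = 1: y <= min((8 - 2*1)/3, (15 - 1*1)/1) => y in {0, ..., 2}; best 5*1 + 2*2 = 9
  x = 2: y <= min((8 - 2*2)/3, (15 - 1*2)/1) => y in {0, ..., 1}; best 5*2 + 2*1 = 12
  x = 3: y <= min((8 - 2*3)/3, (15 - 1*3)/1) => y in {0}; best 5*3 + 2*0 = 15
  x = 4: y <= min((8 - 2*4)/3, (15 - 1*4)/1) => y in {0}; best 5*4 + 2*0 = 20
The maximum 5x + 2y = 20 is achieved at x = 4, y = 0.
Check: 2*4 + 3*0 = 8 <= 8 and 1*4 + 1*0 = 4 <= 15.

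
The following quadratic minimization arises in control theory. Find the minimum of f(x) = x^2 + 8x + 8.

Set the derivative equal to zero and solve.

f(x) = x^2 + 8x + 8
f'(x) = 2x + (8) = 0
x = -8/2 = -4
f(-4) = -8
Since f''(x) = 2 > 0, this is a minimum.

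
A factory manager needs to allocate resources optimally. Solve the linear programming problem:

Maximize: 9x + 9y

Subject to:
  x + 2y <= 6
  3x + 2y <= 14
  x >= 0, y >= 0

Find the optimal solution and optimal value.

Feasible vertices: (0, 0), (0, 3), (4, 1), (14/3, 0)
Objective 9x + 9y at each:
  (0, 0): 0
  (0, 3): 27
  (4, 1): 45
  (14/3, 0): 42
Maximum is 45 at (4, 1).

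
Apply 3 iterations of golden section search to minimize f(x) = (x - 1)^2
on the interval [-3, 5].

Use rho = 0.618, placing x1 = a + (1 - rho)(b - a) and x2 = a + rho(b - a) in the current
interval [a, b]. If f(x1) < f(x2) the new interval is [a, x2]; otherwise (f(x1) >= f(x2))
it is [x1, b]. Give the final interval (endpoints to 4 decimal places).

Golden section search for min of f(x) = (x - 1)^2 on [-3, 5].
Each step: x1 = a + (1 - rho)(b - a), x2 = a + rho(b - a); if f(x1) < f(x2) keep [a, x2], otherwise keep [x1, b].
Step 1: [-3.0000, 5.0000], x1=0.0560 (f=0.8911), x2=1.9440 (f=0.8911); f(x1) = f(x2) (tie, not '<') => keep [0.0560, 5.0000]
Step 2: [0.0560, 5.0000], x1=1.9446 (f=0.8923), x2=3.1114 (f=4.4580); f(x1) < f(x2) => keep [0.0560, 3.1114]
Step 3: [0.0560, 3.1114], x1=1.2232 (f=0.0498), x2=1.9442 (f=0.8916); f(x1) < f(x2) => keep [0.0560, 1.9442]
Final interval: [0.0560, 1.9442]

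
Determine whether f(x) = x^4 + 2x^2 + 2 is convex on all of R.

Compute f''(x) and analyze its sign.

f(x) = x^4 + 2x^2 + 2
f'(x) = 4x^3 + 4x
f''(x) = 12x^2 + 4
f''(x) = 12x^2 + 4 >= 4 > 0 for all x
Therefore, f is convex on R.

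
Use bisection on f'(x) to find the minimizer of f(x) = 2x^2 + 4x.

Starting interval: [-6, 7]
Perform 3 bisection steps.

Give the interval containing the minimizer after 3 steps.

Finding critical point of f(x) = 2x^2 + 4x using bisection on f'(x) = 4x + 4.
f'(x) = 0 when x = -1.
Starting interval: [-6, 7]
Step 1: mid = 1/2, f'(mid) = 6, new interval = [-6, 1/2]
Step 2: mid = -11/4, f'(mid) = -7, new interval = [-11/4, 1/2]
Step 3: mid = -9/8, f'(mid) = -1/2, new interval = [-9/8, 1/2]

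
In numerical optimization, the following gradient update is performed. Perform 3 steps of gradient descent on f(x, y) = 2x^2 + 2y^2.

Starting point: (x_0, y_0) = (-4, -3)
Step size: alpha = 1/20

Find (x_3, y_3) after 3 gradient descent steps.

f(x,y) = 2x^2 + 2y^2
grad_x = 4x + 0y, grad_y = 4y + 0x
Step 1: grad = (-16, -12), (-16/5, -12/5)
Step 2: grad = (-64/5, -48/5), (-64/25, -48/25)
Step 3: grad = (-256/25, -192/25), (-256/125, -192/125)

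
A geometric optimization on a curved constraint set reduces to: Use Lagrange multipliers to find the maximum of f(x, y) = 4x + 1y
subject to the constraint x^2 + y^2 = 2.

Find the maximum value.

Set up Lagrange conditions: grad f = lambda * grad g
  4 = 2*lambda*x
  1 = 2*lambda*y
From these: x/y = 4/1, so x = 4t, y = 1t for some t.
Substitute into constraint: (4t)^2 + (1t)^2 = 2
  t^2 * 17 = 2
  t = sqrt(2/17)
Maximum = 4*x + 1*y = (4^2 + 1^2)*t = 17 * sqrt(2/17) = sqrt(34)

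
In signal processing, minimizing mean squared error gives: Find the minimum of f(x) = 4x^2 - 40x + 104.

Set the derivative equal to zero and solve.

f(x) = 4x^2 - 40x + 104
f'(x) = 8x + (-40) = 0
x = 40/8 = 5
f(5) = 4
Since f''(x) = 8 > 0, this is a minimum.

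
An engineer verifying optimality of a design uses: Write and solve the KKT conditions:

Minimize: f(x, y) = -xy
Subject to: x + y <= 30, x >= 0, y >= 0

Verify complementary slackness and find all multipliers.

Problem: min -xy s.t. x + y <= 30 (multiplier lambda), x >= 0 (mu_x), y >= 0 (mu_y)
KKT stationarity: -y + lambda - mu_x = 0, -x + lambda - mu_y = 0, with lambda, mu_x, mu_y >= 0
Complementary slackness: lambda*(x + y - 30) = 0, mu_x*x = 0, mu_y*y = 0
If lambda = 0: y = -mu_x <= 0 and x = -mu_y <= 0 force x = y = 0 with f = 0; but x = y = 15 is feasible with f = -225 < 0, so this is not the minimum. Hence lambda > 0 and x + y = 30.
Try x > 0, y > 0 (so mu_x = mu_y = 0): y = lambda, x = lambda => x = y = lambda
x + y = 30 => 2*lambda = 30 => lambda = 15
x* = y* = 15 > 0, consistent with mu_x = mu_y = 0.
(Any feasible point with x = 0 or y = 0 has f = 0 > -225, so the minimum is not on those boundaries.)
min(-xy) = -225 (i.e. max xy = 225)
Multipliers: lambda = 15, mu_x = 0, mu_y = 0
Complementary slackness: lambda*(x + y - 30) = 15*(15 + 15 - 30) = 0, mu_x*x = 0*15 = 0, mu_y*y = 0*15 = 0. Satisfied.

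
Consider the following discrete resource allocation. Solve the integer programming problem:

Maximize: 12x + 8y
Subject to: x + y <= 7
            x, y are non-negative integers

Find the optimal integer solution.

Objective: 12x + 8y, constraint: x + y <= 7
Coefficient of x is 12 >= coefficient of y is 8, so allocate the entire budget to x.
Optimal: x = 7, y = 0, value = 84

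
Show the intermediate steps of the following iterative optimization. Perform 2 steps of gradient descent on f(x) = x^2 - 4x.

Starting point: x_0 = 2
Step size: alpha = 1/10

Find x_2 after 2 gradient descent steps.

f(x) = x^2 - 4x, f'(x) = 2x + (-4)
Step 1: f'(2) = 0, x_1 = 2 - 1/10 * 0 = 2
Step 2: f'(2) = 0, x_2 = 2 - 1/10 * 0 = 2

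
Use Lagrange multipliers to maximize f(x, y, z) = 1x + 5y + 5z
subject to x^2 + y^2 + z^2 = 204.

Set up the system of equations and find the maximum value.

Lagrange conditions: 1 = 2*lambda*x, 5 = 2*lambda*y, 5 = 2*lambda*z
So x:1 = y:5 = z:5, i.e. x = 1t, y = 5t, z = 5t
Constraint: t^2*(1^2 + 5^2 + 5^2) = 204
  t^2 * 51 = 204  =>  t = sqrt(4)
Maximum = 1*1t + 5*5t + 5*5t = 51*sqrt(4) = 102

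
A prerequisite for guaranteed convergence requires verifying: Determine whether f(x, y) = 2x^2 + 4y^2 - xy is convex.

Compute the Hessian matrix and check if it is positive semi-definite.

f(x,y) = 2x^2 + 4y^2 - xy
Hessian H = [[4, -1], [-1, 8]]
trace(H) = 12, det(H) = 31
Eigenvalues: (12 +/- sqrt(20)) / 2 = 8.236, 3.764
Since both eigenvalues > 0, f is convex.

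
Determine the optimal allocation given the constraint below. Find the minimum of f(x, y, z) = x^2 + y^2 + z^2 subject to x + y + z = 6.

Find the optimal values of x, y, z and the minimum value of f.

Using Lagrange multipliers on f = x^2 + y^2 + z^2 with constraint x + y + z = 6:
Conditions: 2*1*x = lambda, 2*1*y = lambda, 2*1*z = lambda
So x = lambda/2, y = lambda/2, z = lambda/2
Substituting into constraint: lambda * (3/2) = 6
lambda = 4
x = 2, y = 2, z = 2
Minimum value = 12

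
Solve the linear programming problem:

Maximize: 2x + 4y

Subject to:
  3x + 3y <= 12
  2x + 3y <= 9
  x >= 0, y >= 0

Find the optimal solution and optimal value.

Feasible vertices: (0, 0), (0, 3), (3, 1), (4, 0)
Objective 2x + 4y at each:
  (0, 0): 0
  (0, 3): 12
  (3, 1): 10
  (4, 0): 8
Maximum is 12 at (0, 3).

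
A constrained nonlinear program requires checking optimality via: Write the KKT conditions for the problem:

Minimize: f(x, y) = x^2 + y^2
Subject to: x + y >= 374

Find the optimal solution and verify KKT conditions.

KKT conditions for min x^2 + y^2 s.t. x + y >= 374:
Stationarity: 2x = mu, 2y = mu
So x = y = mu/2.
Complementary slackness: mu*(x + y - 374) = 0
Primal feasibility: x + y >= 374; dual feasibility: mu >= 0
If mu = 0 then x = y = 0, but 0 + 0 < 374 is infeasible, so the constraint is active.
Constraint active: x + y = 2*(mu/2) = 374 => mu = 374
x = y = 187, f = 69938
Verify: stationarity 2*187 = 374 = mu; primal 187 + 187 = 374 >= 374; dual mu = 374 >= 0; complementary slackness 374*(374 - 374) = 0. All KKT conditions hold.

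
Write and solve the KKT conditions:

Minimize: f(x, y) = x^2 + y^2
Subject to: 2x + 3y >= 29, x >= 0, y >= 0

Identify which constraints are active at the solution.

KKT conditions for min x^2 + y^2 s.t. 2x + 3y >= 29, x >= 0, y >= 0:
Stationarity: 2x = mu*2 + mu_x, 2y = mu*3 + mu_y, with mu, mu_x, mu_y >= 0
Complementary slackness: mu*(2x + 3y - 29) = 0, mu_x*x = 0, mu_y*y = 0
(0, 0) is infeasible (2*0 + 3*0 < 29), so if mu = 0 stationarity would force x = mu_x/2 >= 0, y = mu_y/2 >= 0 with mu_x*x = mu_y*y = 0, i.e. x = y = 0: contradiction. Hence mu > 0 and 2x + 3y = 29 is active.
Try x > 0, y > 0 (so mu_x = mu_y = 0): x = 2*mu/2, y = 3*mu/2
Substitute: 2*(2*mu/2) + 3*(3*mu/2) = 29
  mu*13/2 = 29 => mu = 58/13
x* = 58/13 > 0, y* = 87/13 > 0, consistent with mu_x = mu_y = 0.
f is convex and the constraints are linear, so this KKT point is the global minimum.
f* = 841/13
Active constraints: 2x + 3y >= 29 (holds with equality, mu = 58/13 > 0); x >= 0 and y >= 0 are inactive (mu_x = mu_y = 0).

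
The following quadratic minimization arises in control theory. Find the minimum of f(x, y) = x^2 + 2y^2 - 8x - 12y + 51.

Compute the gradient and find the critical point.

f(x,y) = x^2 + 2y^2 - 8x - 12y + 51
df/dx = 2x + (-8) = 0  =>  x = 4
df/dy = 4y + (-12) = 0  =>  y = 3
f(4, 3) = 1*(4)^2 + 2*(3)^2 + -8*(4) + -12*(3) + 51 = 17
Hessian is diagonal with entries 2, 4 > 0, so this is a minimum.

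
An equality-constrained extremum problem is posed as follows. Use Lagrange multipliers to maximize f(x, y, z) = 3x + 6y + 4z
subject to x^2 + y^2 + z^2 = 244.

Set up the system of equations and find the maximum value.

Lagrange conditions: 3 = 2*lambda*x, 6 = 2*lambda*y, 4 = 2*lambda*z
So x:3 = y:6 = z:4, i.e. x = 3t, y = 6t, z = 4t
Constraint: t^2*(3^2 + 6^2 + 4^2) = 244
  t^2 * 61 = 244  =>  t = sqrt(4)
Maximum = 3*3t + 6*6t + 4*4t = 61*sqrt(4) = 122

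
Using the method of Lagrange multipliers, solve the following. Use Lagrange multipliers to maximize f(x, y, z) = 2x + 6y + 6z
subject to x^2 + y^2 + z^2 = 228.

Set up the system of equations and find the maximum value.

Lagrange conditions: 2 = 2*lambda*x, 6 = 2*lambda*y, 6 = 2*lambda*z
So x:2 = y:6 = z:6, i.e. x = 2t, y = 6t, z = 6t
Constraint: t^2*(2^2 + 6^2 + 6^2) = 228
  t^2 * 76 = 228  =>  t = sqrt(3)
Maximum = 2*2t + 6*6t + 6*6t = 76*sqrt(3) = sqrt(17328)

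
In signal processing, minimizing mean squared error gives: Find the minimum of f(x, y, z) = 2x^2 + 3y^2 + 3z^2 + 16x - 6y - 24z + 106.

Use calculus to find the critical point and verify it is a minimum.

f(x,y,z) = 2x^2 + 3y^2 + 3z^2 + 16x - 6y - 24z + 106
df/dx = 4x + (16) = 0 => x = -4
df/dy = 6y + (-6) = 0 => y = 1
df/dz = 6z + (-24) = 0 => z = 4
f(-4,1,4) = 2*(-4)^2 + 3*(1)^2 + 3*(4)^2 + 16*(-4) + -6*(1) + -24*(4) + 106 = 23
Hessian is diagonal with entries 4, 6, 6 > 0, confirmed minimum.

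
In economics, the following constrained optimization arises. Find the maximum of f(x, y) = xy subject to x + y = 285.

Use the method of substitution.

Substitute y = 285 - x into f(x,y) = xy:
g(x) = x(285 - x) = 285x - x^2
g'(x) = 285 - 2x = 0  =>  x = 285/2
y = 285 - 285/2 = 285/2
Maximum value = (285/2) * (285/2) = 81225/4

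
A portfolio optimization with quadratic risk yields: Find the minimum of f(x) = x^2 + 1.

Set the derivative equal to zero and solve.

f(x) = x^2 + 1
f'(x) = 2x + (0) = 0
x = 0/2 = 0
f(0) = 1
Since f''(x) = 2 > 0, this is a minimum.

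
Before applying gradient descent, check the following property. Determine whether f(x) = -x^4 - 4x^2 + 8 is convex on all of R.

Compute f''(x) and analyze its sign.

f(x) = -x^4 - 4x^2 + 8
f'(x) = -4x^3 + -8x
f''(x) = -12x^2 + -8
f''(x) = -12x^2 + -8 <= -8 < 0 for all x
Therefore, f is concave on R.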